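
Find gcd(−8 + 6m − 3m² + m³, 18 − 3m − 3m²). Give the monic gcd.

−2 + m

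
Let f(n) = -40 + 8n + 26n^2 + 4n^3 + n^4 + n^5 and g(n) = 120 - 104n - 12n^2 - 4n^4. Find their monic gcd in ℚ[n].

By polynomial division,
  n^5 + n^4 + 4n^3 + 26n^2 + 8n - 40 = (-(1/4)n - 1/4)(-4n^4 - 12n^2 - 104n + 120) + (n^3 - 3n^2 + 12n - 10)
  -4n^4 - 12n^2 - 104n + 120 = (-4n - 12)(n^3 - 3n^2 + 12n - 10) + (0)
The last nonzero remainder n^3 - 3n^2 + 12n - 10 is already monic.

-10 + 12n - 3n^2 + n^3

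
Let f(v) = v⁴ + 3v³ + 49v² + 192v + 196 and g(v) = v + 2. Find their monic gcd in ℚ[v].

v + 2

Euclidean algorithm in ℚ[v]:
  v⁴ + 3v³ + 49v² + 192v + 196 = (v³ + v² + 47v + 98)(v + 2) + (0)
The last nonzero remainder v + 2 is already monic.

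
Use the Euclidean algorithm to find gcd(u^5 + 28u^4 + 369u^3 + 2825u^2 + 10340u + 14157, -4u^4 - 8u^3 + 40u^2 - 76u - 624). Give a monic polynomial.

u^2 + 7u + 13

Repeated division with remainder:
  u^5 + 28u^4 + 369u^3 + 2825u^2 + 10340u + 14157 = (-(1/4)u - 13/2)(-4u^4 - 8u^3 + 40u^2 - 76u - 624) + (327u^3 + 3066u^2 + 9690u + 10101)
  -4u^4 - 8u^3 + 40u^2 - 76u - 624 = (-(4/327)u + 1072/11881)(327u^3 + 3066u^2 + 9690u + 10101) + (-(1403232/11881)u^2 - (9822624/11881)u - 18242016/11881)
  327u^3 + 3066u^2 + 9690u + 10101 = (-(1295029/467744)u - 3077179/467744)(-(1403232/11881)u^2 - (9822624/11881)u - 18242016/11881) + (0)
Last nonzero remainder: -(1403232/11881)u^2 - (9822624/11881)u - 18242016/11881. Dividing through by -1403232/11881 gives the monic gcd u^2 + 7u + 13.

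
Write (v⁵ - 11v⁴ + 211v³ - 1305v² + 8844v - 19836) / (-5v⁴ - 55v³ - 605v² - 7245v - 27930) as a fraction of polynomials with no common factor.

Repeated division with remainder:
  v⁵ - 11v⁴ + 211v³ - 1305v² + 8844v - 19836 = (-(1/5)v + 22/5)(-5v⁴ - 55v³ - 605v² - 7245v - 27930) + (332v³ - 92v² + 35136v + 103056)
  -5v⁴ - 55v³ - 605v² - 7245v - 27930 = (-(5/332)v - 1170/6889)(332v³ - 92v² + 35136v + 103056) + (-(630125/6889)v² + (1890375/6889)v - 71834250/6889)
  332v³ - 92v² + 35136v + 103056 = (-(2287148/630125)v - 6227656/630125)(-(630125/6889)v² + (1890375/6889)v - 71834250/6889) + (0)
Last nonzero remainder: -(630125/6889)v² + (1890375/6889)v - 71834250/6889. Dividing through by -630125/6889 gives the monic gcd v² - 3v + 114.
Cancel v² - 3v + 114 from numerator and denominator to get the reduced form.

(-v³ + 8v² - 73v + 174)/(5v² + 70v + 245)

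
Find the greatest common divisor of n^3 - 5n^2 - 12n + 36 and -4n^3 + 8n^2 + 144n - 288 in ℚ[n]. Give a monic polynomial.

n^2 - 8n + 12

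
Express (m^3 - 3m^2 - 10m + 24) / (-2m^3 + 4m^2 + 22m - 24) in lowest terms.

(-m + 2)/(2m - 2)

Euclidean algorithm in ℚ[m]:
  m^3 - 3m^2 - 10m + 24 = (-1/2)(-2m^3 + 4m^2 + 22m - 24) + (-m^2 + m + 12)
  -2m^3 + 4m^2 + 22m - 24 = (2m - 2)(-m^2 + m + 12) + (0)
Last nonzero remainder: -m^2 + m + 12. Dividing through by -1 gives the monic gcd m^2 - m - 12.
Cancel m^2 - m - 12 from numerator and denominator to get the reduced form.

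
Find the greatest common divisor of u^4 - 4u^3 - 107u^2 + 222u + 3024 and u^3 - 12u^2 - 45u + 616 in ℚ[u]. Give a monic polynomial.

Repeated division with remainder:
  u^4 - 4u^3 - 107u^2 + 222u + 3024 = (u + 8)(u^3 - 12u^2 - 45u + 616) + (34u^2 - 34u - 1904)
  u^3 - 12u^2 - 45u + 616 = ((1/34)u - 11/34)(34u^2 - 34u - 1904) + (0)
Last nonzero remainder: 34u^2 - 34u - 1904. Dividing through by 34 gives the monic gcd u^2 - u - 56.

u^2 - u - 56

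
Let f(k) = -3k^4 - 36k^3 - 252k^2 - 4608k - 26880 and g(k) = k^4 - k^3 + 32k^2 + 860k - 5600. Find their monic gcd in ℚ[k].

k^3 + 4k^2 + 52k + 1120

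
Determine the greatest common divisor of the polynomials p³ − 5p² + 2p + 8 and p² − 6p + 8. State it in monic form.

By polynomial division,
  p³ − 5p² + 2p + 8 = (p + 1)(p² − 6p + 8) + (0)
The last nonzero remainder p² − 6p + 8 is already monic.

p² − 6p + 8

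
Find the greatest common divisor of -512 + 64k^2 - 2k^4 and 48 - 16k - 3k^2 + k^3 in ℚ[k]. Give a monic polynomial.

-16 + k^2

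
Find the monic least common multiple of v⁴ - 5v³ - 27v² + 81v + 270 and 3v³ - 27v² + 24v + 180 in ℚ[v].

v⁵ - 3v⁴ - 37v³ + 27v² + 432v + 540

Repeated division with remainder:
  v⁴ - 5v³ - 27v² + 81v + 270 = ((1/3)v + 4/3)(3v³ - 27v² + 24v + 180) + (v² - 11v + 30)
  3v³ - 27v² + 24v + 180 = (3v + 6)(v² - 11v + 30) + (0)
The last nonzero remainder v² - 11v + 30 is already monic.
Then lcm(f, g) = f·g / gcd(f, g); expanding and making the result monic gives the answer.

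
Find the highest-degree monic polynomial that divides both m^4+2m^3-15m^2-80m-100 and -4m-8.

m+2

Apply the Euclidean algorithm:
  m^4+2m^3-15m^2-80m-100 = (-(1/4)m^3+(15/4)m+25/2)(-4m-8) + (0)
Last nonzero remainder: -4m-8. Dividing through by -4 gives the monic gcd m+2.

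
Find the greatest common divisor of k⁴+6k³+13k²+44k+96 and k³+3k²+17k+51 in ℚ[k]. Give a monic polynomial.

Apply the Euclidean algorithm:
  k⁴+6k³+13k²+44k+96 = (k+3)(k³+3k²+17k+51) + (-13k²-58k-57)
  k³+3k²+17k+51 = (-(1/13)k+19/169)(-13k²-58k-57) + ((3234/169)k+9702/169)
  -13k²-58k-57 = (-(2197/3234)k-3211/3234)((3234/169)k+9702/169) + (0)
Last nonzero remainder: (3234/169)k+9702/169. Dividing through by 3234/169 gives the monic gcd k+3.

k+3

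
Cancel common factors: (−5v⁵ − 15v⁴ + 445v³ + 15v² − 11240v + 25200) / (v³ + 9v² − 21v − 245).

(−5v³ − 5v² + 280v − 720)/(v + 7)

Euclidean algorithm in ℚ[v]:
  −5v⁵ − 15v⁴ + 445v³ + 15v² − 11240v + 25200 = (−5v² + 30v + 70)(v³ + 9v² − 21v − 245) + (−1210v² − 2420v + 42350)
  v³ + 9v² − 21v − 245 = (−(1/1210)v − 7/1210)(−1210v² − 2420v + 42350) + (0)
Last nonzero remainder: −1210v² − 2420v + 42350. Dividing through by −1210 gives the monic gcd v² + 2v − 35.
Cancel v² + 2v − 35 from numerator and denominator to get the reduced form.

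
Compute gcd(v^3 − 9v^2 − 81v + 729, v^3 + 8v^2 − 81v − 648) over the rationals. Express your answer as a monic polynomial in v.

v^2 − 81

Apply the Euclidean algorithm:
  v^3 − 9v^2 − 81v + 729 = (v^3 + 8v^2 − 81v − 648) + (−17v^2 + 1377)
  v^3 + 8v^2 − 81v − 648 = (−(1/17)v − 8/17)(−17v^2 + 1377) + (0)
Last nonzero remainder: −17v^2 + 1377. Dividing through by −17 gives the monic gcd v^2 − 81.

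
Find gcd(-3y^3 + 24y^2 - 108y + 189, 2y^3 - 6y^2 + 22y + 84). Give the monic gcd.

y^2 - 5y + 21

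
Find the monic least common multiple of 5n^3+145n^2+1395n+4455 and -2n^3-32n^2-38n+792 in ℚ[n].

n^4+25n^3+163n^2-225n-3564

Apply the Euclidean algorithm:
  5n^3+145n^2+1395n+4455 = (-5/2)(-2n^3-32n^2-38n+792) + (65n^2+1300n+6435)
  -2n^3-32n^2-38n+792 = (-(2/65)n+8/65)(65n^2+1300n+6435) + (0)
Last nonzero remainder: 65n^2+1300n+6435. Dividing through by 65 gives the monic gcd n^2+20n+99.
Then lcm(f, g) = f·g / gcd(f, g); expanding and making the result monic gives the answer.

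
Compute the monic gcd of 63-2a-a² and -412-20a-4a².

1

Euclidean algorithm in ℚ[a]:
  -a²-2a+63 = (1/4)(-4a²-20a-412) + (3a+166)
  -4a²-20a-412 = (-(4/3)a+604/9)(3a+166) + (-103972/9)
  3a+166 = (-(27/103972)a-747/51986)(-103972/9) + (0)
The last nonzero remainder is the constant -103972/9, so the polynomials are coprime and gcd = 1.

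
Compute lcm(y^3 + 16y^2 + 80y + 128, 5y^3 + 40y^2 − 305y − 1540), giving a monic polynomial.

Repeated division with remainder:
  y^3 + 16y^2 + 80y + 128 = (1/5)(5y^3 + 40y^2 − 305y − 1540) + (8y^2 + 141y + 436)
  5y^3 + 40y^2 − 305y − 1540 = ((5/8)y − 385/64)(8y^2 + 141y + 436) + ((17325/64)y + 17325/16)
  8y^2 + 141y + 436 = ((512/17325)y + 6976/17325)((17325/64)y + 17325/16) + (0)
Last nonzero remainder: (17325/64)y + 17325/16. Dividing through by 17325/64 gives the monic gcd y + 4.
Then lcm(f, g) = f·g / gcd(f, g); expanding and making the result monic gives the answer.

y^5 + 20y^4 + 67y^3 − 784y^2 − 5648y − 9856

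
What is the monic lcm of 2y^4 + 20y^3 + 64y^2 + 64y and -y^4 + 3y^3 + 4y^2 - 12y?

y^6 + 5y^5 - 12y^4 - 68y^3 + 32y^2 + 192y

By polynomial division,
  2y^4 + 20y^3 + 64y^2 + 64y = (-2)(-y^4 + 3y^3 + 4y^2 - 12y) + (26y^3 + 72y^2 + 40y)
  -y^4 + 3y^3 + 4y^2 - 12y = (-(1/26)y + 75/338)(26y^3 + 72y^2 + 40y) + (-(1764/169)y^2 - (3528/169)y)
  26y^3 + 72y^2 + 40y = (-(2197/882)y - 845/441)(-(1764/169)y^2 - (3528/169)y) + (0)
Last nonzero remainder: -(1764/169)y^2 - (3528/169)y. Dividing through by -1764/169 gives the monic gcd y^2 + 2y.
Then lcm(f, g) = f·g / gcd(f, g); expanding and making the result monic gives the answer.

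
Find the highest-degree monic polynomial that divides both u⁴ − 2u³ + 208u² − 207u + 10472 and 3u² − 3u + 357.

Apply the Euclidean algorithm:
  u⁴ − 2u³ + 208u² − 207u + 10472 = ((1/3)u² − (1/3)u + 88/3)(3u² − 3u + 357) + (0)
Last nonzero remainder: 3u² − 3u + 357. Dividing through by 3 gives the monic gcd u² − u + 119.

u² − u + 119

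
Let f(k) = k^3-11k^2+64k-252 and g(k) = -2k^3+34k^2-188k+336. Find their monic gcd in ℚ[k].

By polynomial division,
  k^3-11k^2+64k-252 = (-1/2)(-2k^3+34k^2-188k+336) + (6k^2-30k-84)
  -2k^3+34k^2-188k+336 = (-(1/3)k+4)(6k^2-30k-84) + (-96k+672)
  6k^2-30k-84 = (-(1/16)k-1/8)(-96k+672) + (0)
Last nonzero remainder: -96k+672. Dividing through by -96 gives the monic gcd k-7.

k-7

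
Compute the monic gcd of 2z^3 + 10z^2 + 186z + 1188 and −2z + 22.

By polynomial division,
  2z^3 + 10z^2 + 186z + 1188 = (−z^2 − 16z − 269)(−2z + 22) + (7106)
  −2z + 22 = (−(1/3553)z + 1/323)(7106) + (0)
The last nonzero remainder is the constant 7106, so the polynomials are coprime and gcd = 1.

1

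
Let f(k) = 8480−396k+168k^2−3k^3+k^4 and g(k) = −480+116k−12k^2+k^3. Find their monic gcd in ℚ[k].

Repeated division with remainder:
  k^4−3k^3+168k^2−396k+8480 = (k+9)(k^3−12k^2+116k−480) + (160k^2−960k+12800)
  k^3−12k^2+116k−480 = ((1/160)k−3/80)(160k^2−960k+12800) + (0)
Last nonzero remainder: 160k^2−960k+12800. Dividing through by 160 gives the monic gcd k^2−6k+80.

80−6k+k^2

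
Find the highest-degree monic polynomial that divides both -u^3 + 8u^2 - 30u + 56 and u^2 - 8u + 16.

By polynomial division,
  -u^3 + 8u^2 - 30u + 56 = (-u)(u^2 - 8u + 16) + (-14u + 56)
  u^2 - 8u + 16 = (-(1/14)u + 2/7)(-14u + 56) + (0)
Last nonzero remainder: -14u + 56. Dividing through by -14 gives the monic gcd u - 4.

u - 4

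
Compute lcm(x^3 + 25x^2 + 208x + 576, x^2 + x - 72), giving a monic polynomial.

x^4 + 17x^3 + 8x^2 - 1088x - 4608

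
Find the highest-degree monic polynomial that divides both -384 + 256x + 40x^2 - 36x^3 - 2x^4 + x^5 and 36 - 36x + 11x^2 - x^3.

12 - 8x + x^2

Apply the Euclidean algorithm:
  x^5 - 2x^4 - 36x^3 + 40x^2 + 256x - 384 = (-x^2 - 9x - 27)(-x^3 + 11x^2 - 36x + 36) + (49x^2 - 392x + 588)
  -x^3 + 11x^2 - 36x + 36 = (-(1/49)x + 3/49)(49x^2 - 392x + 588) + (0)
Last nonzero remainder: 49x^2 - 392x + 588. Dividing through by 49 gives the monic gcd x^2 - 8x + 12.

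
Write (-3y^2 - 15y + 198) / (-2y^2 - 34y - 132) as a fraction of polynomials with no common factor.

Apply the Euclidean algorithm:
  -3y^2 - 15y + 198 = (3/2)(-2y^2 - 34y - 132) + (36y + 396)
  -2y^2 - 34y - 132 = (-(1/18)y - 1/3)(36y + 396) + (0)
Last nonzero remainder: 36y + 396. Dividing through by 36 gives the monic gcd y + 11.
Cancel y + 11 from numerator and denominator to get the reduced form.

(3y - 18)/(2y + 12)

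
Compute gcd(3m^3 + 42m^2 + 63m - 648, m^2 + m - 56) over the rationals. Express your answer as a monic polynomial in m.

By polynomial division,
  3m^3 + 42m^2 + 63m - 648 = (3m + 39)(m^2 + m - 56) + (192m + 1536)
  m^2 + m - 56 = ((1/192)m - 7/192)(192m + 1536) + (0)
Last nonzero remainder: 192m + 1536. Dividing through by 192 gives the monic gcd m + 8.

m + 8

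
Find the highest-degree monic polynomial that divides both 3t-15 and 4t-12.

1

By polynomial division,
  3t-15 = (3/4)(4t-12) + (-6)
  4t-12 = (-(2/3)t+2)(-6) + (0)
The last nonzero remainder is the constant -6, so the polynomials are coprime and gcd = 1.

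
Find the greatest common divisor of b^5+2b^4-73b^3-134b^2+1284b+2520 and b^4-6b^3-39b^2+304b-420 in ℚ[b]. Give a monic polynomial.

Apply the Euclidean algorithm:
  b^5+2b^4-73b^3-134b^2+1284b+2520 = (b+8)(b^4-6b^3-39b^2+304b-420) + (14b^3-126b^2-728b+5880)
  b^4-6b^3-39b^2+304b-420 = ((1/14)b+3/14)(14b^3-126b^2-728b+5880) + (40b^2+40b-1680)
  14b^3-126b^2-728b+5880 = ((7/20)b-7/2)(40b^2+40b-1680) + (0)
Last nonzero remainder: 40b^2+40b-1680. Dividing through by 40 gives the monic gcd b^2+b-42.

b^2+b-42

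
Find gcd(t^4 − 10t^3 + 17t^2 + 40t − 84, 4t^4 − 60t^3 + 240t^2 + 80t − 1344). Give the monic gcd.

t^2 − 5t − 14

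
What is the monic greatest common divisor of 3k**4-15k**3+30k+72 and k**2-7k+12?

k**2-7k+12

Repeated division with remainder:
  3k**4-15k**3+30k+72 = (3k**2+6k+6)(k**2-7k+12) + (0)
The last nonzero remainder k**2-7k+12 is already monic.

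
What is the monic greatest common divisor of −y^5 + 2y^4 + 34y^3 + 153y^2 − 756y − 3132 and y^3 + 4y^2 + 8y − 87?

y^2 + 7y + 29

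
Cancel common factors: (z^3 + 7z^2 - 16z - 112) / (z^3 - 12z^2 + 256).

(z^2 + 3z - 28)/(z^2 - 16z + 64)

By polynomial division,
  z^3 + 7z^2 - 16z - 112 = (z^3 - 12z^2 + 256) + (19z^2 - 16z - 368)
  z^3 - 12z^2 + 256 = ((1/19)z - 212/361)(19z^2 - 16z - 368) + ((3600/361)z + 14400/361)
  19z^2 - 16z - 368 = ((6859/3600)z - 8303/900)((3600/361)z + 14400/361) + (0)
Last nonzero remainder: (3600/361)z + 14400/361. Dividing through by 3600/361 gives the monic gcd z + 4.
Cancel z + 4 from numerator and denominator to get the reduced form.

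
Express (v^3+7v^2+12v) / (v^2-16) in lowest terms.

By polynomial division,
  v^3+7v^2+12v = (v+7)(v^2-16) + (28v+112)
  v^2-16 = ((1/28)v-1/7)(28v+112) + (0)
Last nonzero remainder: 28v+112. Dividing through by 28 gives the monic gcd v+4.
Cancel v+4 from numerator and denominator to get the reduced form.

(v^2+3v)/(v-4)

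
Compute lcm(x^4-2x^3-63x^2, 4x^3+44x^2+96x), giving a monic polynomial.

x^6+9x^5-61x^4-741x^3-1512x^2

Apply the Euclidean algorithm:
  x^4-2x^3-63x^2 = ((1/4)x-13/4)(4x^3+44x^2+96x) + (56x^2+312x)
  4x^3+44x^2+96x = ((1/14)x+19/49)(56x^2+312x) + (-(1224/49)x)
  56x^2+312x = (-(343/153)x-637/51)(-(1224/49)x) + (0)
Last nonzero remainder: -(1224/49)x. Dividing through by -1224/49 gives the monic gcd x.
Then lcm(f, g) = f·g / gcd(f, g); expanding and making the result monic gives the answer.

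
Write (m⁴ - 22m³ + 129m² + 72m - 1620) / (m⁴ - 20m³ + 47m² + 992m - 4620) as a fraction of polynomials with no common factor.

Euclidean algorithm in ℚ[m]:
  m⁴ - 22m³ + 129m² + 72m - 1620 = (m⁴ - 20m³ + 47m² + 992m - 4620) + (-2m³ + 82m² - 920m + 3000)
  m⁴ - 20m³ + 47m² + 992m - 4620 = (-(1/2)m - 21/2)(-2m³ + 82m² - 920m + 3000) + (448m² - 7168m + 26880)
  -2m³ + 82m² - 920m + 3000 = (-(1/224)m + 25/224)(448m² - 7168m + 26880) + (0)
Last nonzero remainder: 448m² - 7168m + 26880. Dividing through by 448 gives the monic gcd m² - 16m + 60.
Cancel m² - 16m + 60 from numerator and denominator to get the reduced form.

(m² - 6m - 27)/(m² - 4m - 77)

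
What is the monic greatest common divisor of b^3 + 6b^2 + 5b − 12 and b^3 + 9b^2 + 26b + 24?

b^2 + 7b + 12

Apply the Euclidean algorithm:
  b^3 + 6b^2 + 5b − 12 = (b^3 + 9b^2 + 26b + 24) + (−3b^2 − 21b − 36)
  b^3 + 9b^2 + 26b + 24 = (−(1/3)b − 2/3)(−3b^2 − 21b − 36) + (0)
Last nonzero remainder: −3b^2 − 21b − 36. Dividing through by −3 gives the monic gcd b^2 + 7b + 12.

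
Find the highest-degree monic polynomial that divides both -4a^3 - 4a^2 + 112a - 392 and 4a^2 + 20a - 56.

a + 7

Euclidean algorithm in ℚ[a]:
  -4a^3 - 4a^2 + 112a - 392 = (-a + 4)(4a^2 + 20a - 56) + (-24a - 168)
  4a^2 + 20a - 56 = (-(1/6)a + 1/3)(-24a - 168) + (0)
Last nonzero remainder: -24a - 168. Dividing through by -24 gives the monic gcd a + 7.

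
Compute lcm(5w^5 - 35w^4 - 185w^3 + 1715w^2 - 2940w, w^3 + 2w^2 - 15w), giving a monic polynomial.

Euclidean algorithm in ℚ[w]:
  5w^5 - 35w^4 - 185w^3 + 1715w^2 - 2940w = (5w^2 - 45w - 20)(w^3 + 2w^2 - 15w) + (1080w^2 - 3240w)
  w^3 + 2w^2 - 15w = ((1/1080)w + 1/216)(1080w^2 - 3240w) + (0)
Last nonzero remainder: 1080w^2 - 3240w. Dividing through by 1080 gives the monic gcd w^2 - 3w.
Then lcm(f, g) = f·g / gcd(f, g); expanding and making the result monic gives the answer.

w^6 - 2w^5 - 72w^4 + 158w^3 + 1127w^2 - 2940w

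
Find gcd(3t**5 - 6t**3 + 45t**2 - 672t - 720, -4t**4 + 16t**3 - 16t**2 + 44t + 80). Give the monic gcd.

By polynomial division,
  3t**5 - 6t**3 + 45t**2 - 672t - 720 = (-(3/4)t - 3)(-4t**4 + 16t**3 - 16t**2 + 44t + 80) + (30t**3 + 30t**2 - 480t - 480)
  -4t**4 + 16t**3 - 16t**2 + 44t + 80 = (-(2/15)t + 2/3)(30t**3 + 30t**2 - 480t - 480) + (-100t**2 + 300t + 400)
  30t**3 + 30t**2 - 480t - 480 = (-(3/10)t - 6/5)(-100t**2 + 300t + 400) + (0)
Last nonzero remainder: -100t**2 + 300t + 400. Dividing through by -100 gives the monic gcd t**2 - 3t - 4.

t**2 - 3t - 4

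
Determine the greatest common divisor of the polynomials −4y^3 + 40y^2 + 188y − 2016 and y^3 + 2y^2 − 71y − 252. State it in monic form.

y^2 − 2y − 63

By polynomial division,
  −4y^3 + 40y^2 + 188y − 2016 = (−4)(y^3 + 2y^2 − 71y − 252) + (48y^2 − 96y − 3024)
  y^3 + 2y^2 − 71y − 252 = ((1/48)y + 1/12)(48y^2 − 96y − 3024) + (0)
Last nonzero remainder: 48y^2 − 96y − 3024. Dividing through by 48 gives the monic gcd y^2 − 2y − 63.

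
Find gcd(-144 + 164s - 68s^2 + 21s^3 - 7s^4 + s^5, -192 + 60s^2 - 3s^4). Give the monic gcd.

8 - 6s + s^2

Repeated division with remainder:
  s^5 - 7s^4 + 21s^3 - 68s^2 + 164s - 144 = (-(1/3)s + 7/3)(-3s^4 + 60s^2 - 192) + (41s^3 - 208s^2 + 100s + 304)
  -3s^4 + 60s^2 - 192 = (-(3/41)s - 624/1681)(41s^3 - 208s^2 + 100s + 304) + (-(16632/1681)s^2 + (99792/1681)s - 133056/1681)
  41s^3 - 208s^2 + 100s + 304 = (-(68921/16632)s - 31939/8316)(-(16632/1681)s^2 + (99792/1681)s - 133056/1681) + (0)
Last nonzero remainder: -(16632/1681)s^2 + (99792/1681)s - 133056/1681. Dividing through by -16632/1681 gives the monic gcd s^2 - 6s + 8.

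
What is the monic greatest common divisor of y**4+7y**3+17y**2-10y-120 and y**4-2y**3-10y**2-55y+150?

y**3+3y**2+5y-30

Apply the Euclidean algorithm:
  y**4+7y**3+17y**2-10y-120 = (y**4-2y**3-10y**2-55y+150) + (9y**3+27y**2+45y-270)
  y**4-2y**3-10y**2-55y+150 = ((1/9)y-5/9)(9y**3+27y**2+45y-270) + (0)
Last nonzero remainder: 9y**3+27y**2+45y-270. Dividing through by 9 gives the monic gcd y**3+3y**2+5y-30.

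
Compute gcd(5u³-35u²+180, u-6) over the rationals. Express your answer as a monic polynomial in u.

u-6

Euclidean algorithm in ℚ[u]:
  5u³-35u²+180 = (5u²-5u-30)(u-6) + (0)
The last nonzero remainder u-6 is already monic.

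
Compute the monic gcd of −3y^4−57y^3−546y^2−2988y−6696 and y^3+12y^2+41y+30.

y+6

Apply the Euclidean algorithm:
  −3y^4−57y^3−546y^2−2988y−6696 = (−3y−21)(y^3+12y^2+41y+30) + (−171y^2−2037y−6066)
  y^3+12y^2+41y+30 = (−(1/171)y−5/9747)(−171y^2−2037y−6066) + ((14560/3249)y+29120/1083)
  −171y^2−2037y−6066 = (−(555579/14560)y−3284739/14560)((14560/3249)y+29120/1083) + (0)
Last nonzero remainder: (14560/3249)y+29120/1083. Dividing through by 14560/3249 gives the monic gcd y+6.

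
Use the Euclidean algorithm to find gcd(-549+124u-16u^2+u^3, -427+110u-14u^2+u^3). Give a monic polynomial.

Euclidean algorithm in ℚ[u]:
  u^3-16u^2+124u-549 = (u^3-14u^2+110u-427) + (-2u^2+14u-122)
  u^3-14u^2+110u-427 = (-(1/2)u+7/2)(-2u^2+14u-122) + (0)
Last nonzero remainder: -2u^2+14u-122. Dividing through by -2 gives the monic gcd u^2-7u+61.

61-7u+u^2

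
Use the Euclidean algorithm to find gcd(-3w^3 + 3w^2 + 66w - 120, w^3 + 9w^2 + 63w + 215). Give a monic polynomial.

Apply the Euclidean algorithm:
  -3w^3 + 3w^2 + 66w - 120 = (-3)(w^3 + 9w^2 + 63w + 215) + (30w^2 + 255w + 525)
  w^3 + 9w^2 + 63w + 215 = ((1/30)w + 1/60)(30w^2 + 255w + 525) + ((165/4)w + 825/4)
  30w^2 + 255w + 525 = ((8/11)w + 28/11)((165/4)w + 825/4) + (0)
Last nonzero remainder: (165/4)w + 825/4. Dividing through by 165/4 gives the monic gcd w + 5.

w + 5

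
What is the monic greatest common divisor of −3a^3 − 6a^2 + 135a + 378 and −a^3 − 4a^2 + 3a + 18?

a + 3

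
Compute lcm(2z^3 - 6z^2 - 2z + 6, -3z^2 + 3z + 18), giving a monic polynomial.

z^4 - z^3 - 7z^2 + z + 6

By polynomial division,
  2z^3 - 6z^2 - 2z + 6 = (-(2/3)z + 4/3)(-3z^2 + 3z + 18) + (6z - 18)
  -3z^2 + 3z + 18 = (-(1/2)z - 1)(6z - 18) + (0)
Last nonzero remainder: 6z - 18. Dividing through by 6 gives the monic gcd z - 3.
Then lcm(f, g) = f·g / gcd(f, g); expanding and making the result monic gives the answer.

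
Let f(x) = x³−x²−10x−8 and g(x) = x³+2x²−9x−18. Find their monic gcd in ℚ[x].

x+2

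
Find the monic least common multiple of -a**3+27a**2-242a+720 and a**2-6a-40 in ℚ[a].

a**4-23a**3+134a**2+248a-2880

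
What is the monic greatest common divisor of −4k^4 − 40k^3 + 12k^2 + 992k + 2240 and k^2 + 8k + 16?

Apply the Euclidean algorithm:
  −4k^4 − 40k^3 + 12k^2 + 992k + 2240 = (−4k^2 − 8k + 140)(k^2 + 8k + 16) + (0)
The last nonzero remainder k^2 + 8k + 16 is already monic.

k^2 + 8k + 16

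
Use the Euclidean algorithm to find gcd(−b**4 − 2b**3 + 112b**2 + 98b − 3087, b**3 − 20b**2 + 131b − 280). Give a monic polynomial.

b − 7

Repeated division with remainder:
  −b**4 − 2b**3 + 112b**2 + 98b − 3087 = (−b − 22)(b**3 − 20b**2 + 131b − 280) + (−197b**2 + 2700b − 9247)
  b**3 − 20b**2 + 131b − 280 = (−(1/197)b + 1240/38809)(−197b**2 + 2700b − 9247) + (−(85680/38809)b + 599760/38809)
  −197b**2 + 2700b − 9247 = ((7645373/85680)b − 51266689/85680)(−(85680/38809)b + 599760/38809) + (0)
Last nonzero remainder: −(85680/38809)b + 599760/38809. Dividing through by −85680/38809 gives the monic gcd b − 7.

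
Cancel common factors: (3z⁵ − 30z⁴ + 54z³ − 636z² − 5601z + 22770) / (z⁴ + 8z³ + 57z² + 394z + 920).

(3z² − 42z + 99)/(z + 4)

Repeated division with remainder:
  3z⁵ − 30z⁴ + 54z³ − 636z² − 5601z + 22770 = (3z − 54)(z⁴ + 8z³ + 57z² + 394z + 920) + (315z³ + 1260z² + 12915z + 72450)
  z⁴ + 8z³ + 57z² + 394z + 920 = ((1/315)z + 4/315)(315z³ + 1260z² + 12915z + 72450) + (0)
Last nonzero remainder: 315z³ + 1260z² + 12915z + 72450. Dividing through by 315 gives the monic gcd z³ + 4z² + 41z + 230.
Cancel z³ + 4z² + 41z + 230 from numerator and denominator to get the reduced form.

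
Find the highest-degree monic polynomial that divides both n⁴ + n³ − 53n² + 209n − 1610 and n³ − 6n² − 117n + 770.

By polynomial division,
  n⁴ + n³ − 53n² + 209n − 1610 = (n + 7)(n³ − 6n² − 117n + 770) + (106n² + 258n − 7000)
  n³ − 6n² − 117n + 770 = ((1/106)n − 447/5618)(106n² + 258n − 7000) + (−(85490/2809)n + 598430/2809)
  106n² + 258n − 7000 = (−(148877/42745)n − 280900/8549)(−(85490/2809)n + 598430/2809) + (0)
Last nonzero remainder: −(85490/2809)n + 598430/2809. Dividing through by −85490/2809 gives the monic gcd n − 7.

n − 7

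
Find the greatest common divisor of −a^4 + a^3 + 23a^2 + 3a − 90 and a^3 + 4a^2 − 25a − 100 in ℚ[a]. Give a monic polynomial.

Repeated division with remainder:
  −a^4 + a^3 + 23a^2 + 3a − 90 = (−a + 5)(a^3 + 4a^2 − 25a − 100) + (−22a^2 + 28a + 410)
  a^3 + 4a^2 − 25a − 100 = (−(1/22)a − 29/121)(−22a^2 + 28a + 410) + ((42/121)a − 210/121)
  −22a^2 + 28a + 410 = (−(1331/21)a − 4961/21)((42/121)a − 210/121) + (0)
Last nonzero remainder: (42/121)a − 210/121. Dividing through by 42/121 gives the monic gcd a − 5.

a − 5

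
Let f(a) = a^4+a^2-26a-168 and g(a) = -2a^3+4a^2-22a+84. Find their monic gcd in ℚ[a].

a^2+a+14

Euclidean algorithm in ℚ[a]:
  a^4+a^2-26a-168 = (-(1/2)a-1)(-2a^3+4a^2-22a+84) + (-6a^2-6a-84)
  -2a^3+4a^2-22a+84 = ((1/3)a-1)(-6a^2-6a-84) + (0)
Last nonzero remainder: -6a^2-6a-84. Dividing through by -6 gives the monic gcd a^2+a+14.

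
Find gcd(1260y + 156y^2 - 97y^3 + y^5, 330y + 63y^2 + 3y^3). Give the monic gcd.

10y + y^2

Repeated division with remainder:
  y^5 - 97y^3 + 156y^2 + 1260y = ((1/3)y^2 - 7y + 78)(3y^3 + 63y^2 + 330y) + (-2448y^2 - 24480y)
  3y^3 + 63y^2 + 330y = (-(1/816)y - 11/816)(-2448y^2 - 24480y) + (0)
Last nonzero remainder: -2448y^2 - 24480y. Dividing through by -2448 gives the monic gcd y^2 + 10y.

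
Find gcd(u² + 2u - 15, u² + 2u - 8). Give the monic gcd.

1

Euclidean algorithm in ℚ[u]:
  u² + 2u - 15 = (u² + 2u - 8) + (-7)
  u² + 2u - 8 = (-(1/7)u² - (2/7)u + 8/7)(-7) + (0)
The last nonzero remainder is the constant -7, so the polynomials are coprime and gcd = 1.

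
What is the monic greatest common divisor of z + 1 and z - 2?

By polynomial division,
  z + 1 = (z - 2) + (3)
  z - 2 = ((1/3)z - 2/3)(3) + (0)
The last nonzero remainder is the constant 3, so the polynomials are coprime and gcd = 1.

1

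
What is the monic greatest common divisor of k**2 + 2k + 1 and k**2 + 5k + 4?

By polynomial division,
  k**2 + 2k + 1 = (k**2 + 5k + 4) + (-3k - 3)
  k**2 + 5k + 4 = (-(1/3)k - 4/3)(-3k - 3) + (0)
Last nonzero remainder: -3k - 3. Dividing through by -3 gives the monic gcd k + 1.

k + 1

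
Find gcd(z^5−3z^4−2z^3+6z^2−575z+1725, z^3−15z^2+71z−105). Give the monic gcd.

z^2−8z+15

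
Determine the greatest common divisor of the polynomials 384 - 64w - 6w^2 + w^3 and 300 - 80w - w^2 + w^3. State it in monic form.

By polynomial division,
  w^3 - 6w^2 - 64w + 384 = (w^3 - w^2 - 80w + 300) + (-5w^2 + 16w + 84)
  w^3 - w^2 - 80w + 300 = (-(1/5)w - 11/25)(-5w^2 + 16w + 84) + (-(1404/25)w + 8424/25)
  -5w^2 + 16w + 84 = ((125/1404)w + 175/702)(-(1404/25)w + 8424/25) + (0)
Last nonzero remainder: -(1404/25)w + 8424/25. Dividing through by -1404/25 gives the monic gcd w - 6.

-6 + w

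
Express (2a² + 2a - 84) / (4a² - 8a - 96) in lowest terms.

Apply the Euclidean algorithm:
  2a² + 2a - 84 = (1/2)(4a² - 8a - 96) + (6a - 36)
  4a² - 8a - 96 = ((2/3)a + 8/3)(6a - 36) + (0)
Last nonzero remainder: 6a - 36. Dividing through by 6 gives the monic gcd a - 6.
Cancel a - 6 from numerator and denominator to get the reduced form.

(a + 7)/(2a + 8)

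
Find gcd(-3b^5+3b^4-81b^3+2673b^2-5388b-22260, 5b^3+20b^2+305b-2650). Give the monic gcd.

b^3+4b^2+61b-530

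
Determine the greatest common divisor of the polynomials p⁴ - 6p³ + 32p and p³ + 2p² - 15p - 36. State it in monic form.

Euclidean algorithm in ℚ[p]:
  p⁴ - 6p³ + 32p = (p - 8)(p³ + 2p² - 15p - 36) + (31p² - 52p - 288)
  p³ + 2p² - 15p - 36 = ((1/31)p + 114/961)(31p² - 52p - 288) + ((441/961)p - 1764/961)
  31p² - 52p - 288 = ((29791/441)p + 7688/49)((441/961)p - 1764/961) + (0)
Last nonzero remainder: (441/961)p - 1764/961. Dividing through by 441/961 gives the monic gcd p - 4.

p - 4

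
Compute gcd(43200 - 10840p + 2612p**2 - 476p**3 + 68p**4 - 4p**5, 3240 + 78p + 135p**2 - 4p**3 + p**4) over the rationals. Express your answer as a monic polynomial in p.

27 + 2p + p**2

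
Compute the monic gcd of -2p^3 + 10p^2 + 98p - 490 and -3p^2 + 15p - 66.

Euclidean algorithm in ℚ[p]:
  -2p^3 + 10p^2 + 98p - 490 = ((2/3)p)(-3p^2 + 15p - 66) + (142p - 490)
  -3p^2 + 15p - 66 = (-(3/142)p + 165/5041)(142p - 490) + (-251856/5041)
  142p - 490 = (-(357911/125928)p + 1235045/125928)(-251856/5041) + (0)
The last nonzero remainder is the constant -251856/5041, so the polynomials are coprime and gcd = 1.

1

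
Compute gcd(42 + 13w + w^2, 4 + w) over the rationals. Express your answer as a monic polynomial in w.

1

Repeated division with remainder:
  w^2 + 13w + 42 = (w + 9)(w + 4) + (6)
  w + 4 = ((1/6)w + 2/3)(6) + (0)
The last nonzero remainder is the constant 6, so the polynomials are coprime and gcd = 1.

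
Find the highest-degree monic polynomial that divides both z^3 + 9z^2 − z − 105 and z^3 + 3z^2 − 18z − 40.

Apply the Euclidean algorithm:
  z^3 + 9z^2 − z − 105 = (z^3 + 3z^2 − 18z − 40) + (6z^2 + 17z − 65)
  z^3 + 3z^2 − 18z − 40 = ((1/6)z + 1/36)(6z^2 + 17z − 65) + (−(275/36)z − 1375/36)
  6z^2 + 17z − 65 = (−(216/275)z + 468/275)(−(275/36)z − 1375/36) + (0)
Last nonzero remainder: −(275/36)z − 1375/36. Dividing through by −275/36 gives the monic gcd z + 5.

z + 5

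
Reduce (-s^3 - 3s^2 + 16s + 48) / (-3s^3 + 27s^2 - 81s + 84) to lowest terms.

(s^2 + 7s + 12)/(3s^2 - 15s + 21)

By polynomial division,
  -s^3 - 3s^2 + 16s + 48 = (1/3)(-3s^3 + 27s^2 - 81s + 84) + (-12s^2 + 43s + 20)
  -3s^3 + 27s^2 - 81s + 84 = ((1/4)s - 65/48)(-12s^2 + 43s + 20) + (-(1333/48)s + 1333/12)
  -12s^2 + 43s + 20 = ((576/1333)s + 240/1333)(-(1333/48)s + 1333/12) + (0)
Last nonzero remainder: -(1333/48)s + 1333/12. Dividing through by -1333/48 gives the monic gcd s - 4.
Cancel s - 4 from numerator and denominator to get the reduced form.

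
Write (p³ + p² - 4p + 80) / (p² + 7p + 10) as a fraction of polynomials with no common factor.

(p² - 4p + 16)/(p + 2)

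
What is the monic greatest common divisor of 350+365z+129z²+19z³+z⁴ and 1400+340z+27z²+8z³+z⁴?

35+12z+z²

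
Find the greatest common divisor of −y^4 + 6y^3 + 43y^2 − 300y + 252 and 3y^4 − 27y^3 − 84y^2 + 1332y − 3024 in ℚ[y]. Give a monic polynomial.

y^3 − 5y^2 − 48y + 252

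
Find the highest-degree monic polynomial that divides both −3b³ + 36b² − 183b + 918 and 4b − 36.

b − 9

Euclidean algorithm in ℚ[b]:
  −3b³ + 36b² − 183b + 918 = (−(3/4)b² + (9/4)b − 51/2)(4b − 36) + (0)
Last nonzero remainder: 4b − 36. Dividing through by 4 gives the monic gcd b − 9.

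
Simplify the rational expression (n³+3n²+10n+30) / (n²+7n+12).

(n²+10)/(n+4)

Repeated division with remainder:
  n³+3n²+10n+30 = (n-4)(n²+7n+12) + (26n+78)
  n²+7n+12 = ((1/26)n+2/13)(26n+78) + (0)
Last nonzero remainder: 26n+78. Dividing through by 26 gives the monic gcd n+3.
Cancel n+3 from numerator and denominator to get the reduced form.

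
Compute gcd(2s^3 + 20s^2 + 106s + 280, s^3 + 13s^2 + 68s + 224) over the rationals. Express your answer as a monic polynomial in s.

Euclidean algorithm in ℚ[s]:
  2s^3 + 20s^2 + 106s + 280 = (2)(s^3 + 13s^2 + 68s + 224) + (−6s^2 − 30s − 168)
  s^3 + 13s^2 + 68s + 224 = (−(1/6)s − 4/3)(−6s^2 − 30s − 168) + (0)
Last nonzero remainder: −6s^2 − 30s − 168. Dividing through by −6 gives the monic gcd s^2 + 5s + 28.

s^2 + 5s + 28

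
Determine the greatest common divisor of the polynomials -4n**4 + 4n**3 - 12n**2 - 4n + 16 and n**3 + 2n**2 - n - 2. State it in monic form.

n**2 - 1

Euclidean algorithm in ℚ[n]:
  -4n**4 + 4n**3 - 12n**2 - 4n + 16 = (-4n + 12)(n**3 + 2n**2 - n - 2) + (-40n**2 + 40)
  n**3 + 2n**2 - n - 2 = (-(1/40)n - 1/20)(-40n**2 + 40) + (0)
Last nonzero remainder: -40n**2 + 40. Dividing through by -40 gives the monic gcd n**2 - 1.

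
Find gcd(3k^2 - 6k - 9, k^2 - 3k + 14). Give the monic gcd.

1

By polynomial division,
  3k^2 - 6k - 9 = (3)(k^2 - 3k + 14) + (3k - 51)
  k^2 - 3k + 14 = ((1/3)k + 14/3)(3k - 51) + (252)
  3k - 51 = ((1/84)k - 17/84)(252) + (0)
The last nonzero remainder is the constant 252, so the polynomials are coprime and gcd = 1.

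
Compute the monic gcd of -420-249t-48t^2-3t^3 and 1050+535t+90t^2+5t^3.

Euclidean algorithm in ℚ[t]:
  -3t^3-48t^2-249t-420 = (-3/5)(5t^3+90t^2+535t+1050) + (6t^2+72t+210)
  5t^3+90t^2+535t+1050 = ((5/6)t+5)(6t^2+72t+210) + (0)
Last nonzero remainder: 6t^2+72t+210. Dividing through by 6 gives the monic gcd t^2+12t+35.

35+12t+t^2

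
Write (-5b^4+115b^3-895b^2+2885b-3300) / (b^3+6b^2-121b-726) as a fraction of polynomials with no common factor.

(-5b^3+60b^2-235b+300)/(b^2+17b+66)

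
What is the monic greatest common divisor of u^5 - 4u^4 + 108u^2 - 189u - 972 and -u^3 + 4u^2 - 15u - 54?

u^2 - 6u + 27

Apply the Euclidean algorithm:
  u^5 - 4u^4 + 108u^2 - 189u - 972 = (-u^2 + 15)(-u^3 + 4u^2 - 15u - 54) + (-6u^2 + 36u - 162)
  -u^3 + 4u^2 - 15u - 54 = ((1/6)u + 1/3)(-6u^2 + 36u - 162) + (0)
Last nonzero remainder: -6u^2 + 36u - 162. Dividing through by -6 gives the monic gcd u^2 - 6u + 27.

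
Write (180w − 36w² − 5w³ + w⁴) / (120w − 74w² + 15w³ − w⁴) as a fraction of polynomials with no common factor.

Apply the Euclidean algorithm:
  w⁴ − 5w³ − 36w² + 180w = (−1)(−w⁴ + 15w³ − 74w² + 120w) + (10w³ − 110w² + 300w)
  −w⁴ + 15w³ − 74w² + 120w = (−(1/10)w + 2/5)(10w³ − 110w² + 300w) + (0)
Last nonzero remainder: 10w³ − 110w² + 300w. Dividing through by 10 gives the monic gcd w³ − 11w² + 30w.
Cancel w³ − 11w² + 30w from numerator and denominator to get the reduced form.

(−6 − w)/(−4 + w)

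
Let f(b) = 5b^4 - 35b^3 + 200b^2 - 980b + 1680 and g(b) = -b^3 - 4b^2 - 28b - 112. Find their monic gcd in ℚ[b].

b^2 + 28

Apply the Euclidean algorithm:
  5b^4 - 35b^3 + 200b^2 - 980b + 1680 = (-5b + 55)(-b^3 - 4b^2 - 28b - 112) + (280b^2 + 7840)
  -b^3 - 4b^2 - 28b - 112 = (-(1/280)b - 1/70)(280b^2 + 7840) + (0)
Last nonzero remainder: 280b^2 + 7840. Dividing through by 280 gives the monic gcd b^2 + 28.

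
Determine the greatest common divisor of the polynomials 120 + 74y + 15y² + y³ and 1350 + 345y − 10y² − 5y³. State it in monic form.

30 + 11y + y²

By polynomial division,
  y³ + 15y² + 74y + 120 = (−1/5)(−5y³ − 10y² + 345y + 1350) + (13y² + 143y + 390)
  −5y³ − 10y² + 345y + 1350 = (−(5/13)y + 45/13)(13y² + 143y + 390) + (0)
Last nonzero remainder: 13y² + 143y + 390. Dividing through by 13 gives the monic gcd y² + 11y + 30.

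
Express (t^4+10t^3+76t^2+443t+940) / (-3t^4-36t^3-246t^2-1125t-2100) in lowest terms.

(-t^2-t-47)/(3t^2+9t+105)

Apply the Euclidean algorithm:
  t^4+10t^3+76t^2+443t+940 = (-1/3)(-3t^4-36t^3-246t^2-1125t-2100) + (-2t^3-6t^2+68t+240)
  -3t^4-36t^3-246t^2-1125t-2100 = ((3/2)t+27/2)(-2t^3-6t^2+68t+240) + (-267t^2-2403t-5340)
  -2t^3-6t^2+68t+240 = ((2/267)t-4/89)(-267t^2-2403t-5340) + (0)
Last nonzero remainder: -267t^2-2403t-5340. Dividing through by -267 gives the monic gcd t^2+9t+20.
Cancel t^2+9t+20 from numerator and denominator to get the reduced form.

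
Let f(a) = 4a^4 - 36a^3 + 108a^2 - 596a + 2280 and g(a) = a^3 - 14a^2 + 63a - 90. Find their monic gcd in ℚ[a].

a^2 - 11a + 30

Apply the Euclidean algorithm:
  4a^4 - 36a^3 + 108a^2 - 596a + 2280 = (4a + 20)(a^3 - 14a^2 + 63a - 90) + (136a^2 - 1496a + 4080)
  a^3 - 14a^2 + 63a - 90 = ((1/136)a - 3/136)(136a^2 - 1496a + 4080) + (0)
Last nonzero remainder: 136a^2 - 1496a + 4080. Dividing through by 136 gives the monic gcd a^2 - 11a + 30.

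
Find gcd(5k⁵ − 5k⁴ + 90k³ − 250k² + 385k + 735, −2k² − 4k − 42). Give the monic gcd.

Euclidean algorithm in ℚ[k]:
  5k⁵ − 5k⁴ + 90k³ − 250k² + 385k + 735 = (−(5/2)k³ + (15/2)k² − (15/2)k − 35/2)(−2k² − 4k − 42) + (0)
Last nonzero remainder: −2k² − 4k − 42. Dividing through by −2 gives the monic gcd k² + 2k + 21.

k² + 2k + 21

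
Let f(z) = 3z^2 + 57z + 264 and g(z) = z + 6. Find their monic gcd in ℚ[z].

1

By polynomial division,
  3z^2 + 57z + 264 = (3z + 39)(z + 6) + (30)
  z + 6 = ((1/30)z + 1/5)(30) + (0)
The last nonzero remainder is the constant 30, so the polynomials are coprime and gcd = 1.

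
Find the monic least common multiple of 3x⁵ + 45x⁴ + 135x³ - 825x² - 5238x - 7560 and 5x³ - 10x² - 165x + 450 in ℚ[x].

Euclidean algorithm in ℚ[x]:
  3x⁵ + 45x⁴ + 135x³ - 825x² - 5238x - 7560 = ((3/5)x² + (51/5)x + 336/5)(5x³ - 10x² - 165x + 450) + (1260x² + 1260x - 37800)
  5x³ - 10x² - 165x + 450 = ((1/252)x - 1/84)(1260x² + 1260x - 37800) + (0)
Last nonzero remainder: 1260x² + 1260x - 37800. Dividing through by 1260 gives the monic gcd x² + x - 30.
Then lcm(f, g) = f·g / gcd(f, g); expanding and making the result monic gives the answer.

x⁶ + 12x⁵ - 410x³ - 921x² + 2718x + 7560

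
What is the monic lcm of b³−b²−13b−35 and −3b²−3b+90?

b⁴+5b³−19b²−113b−210

Repeated division with remainder:
  b³−b²−13b−35 = (−(1/3)b+2/3)(−3b²−3b+90) + (19b−95)
  −3b²−3b+90 = (−(3/19)b−18/19)(19b−95) + (0)
Last nonzero remainder: 19b−95. Dividing through by 19 gives the monic gcd b−5.
Then lcm(f, g) = f·g / gcd(f, g); expanding and making the result monic gives the answer.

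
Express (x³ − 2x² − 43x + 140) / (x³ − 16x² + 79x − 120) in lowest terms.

(x² + 3x − 28)/(x² − 11x + 24)

Euclidean algorithm in ℚ[x]:
  x³ − 2x² − 43x + 140 = (x³ − 16x² + 79x − 120) + (14x² − 122x + 260)
  x³ − 16x² + 79x − 120 = ((1/14)x − 51/98)(14x² − 122x + 260) + (−(150/49)x + 750/49)
  14x² − 122x + 260 = (−(343/75)x + 1274/75)(−(150/49)x + 750/49) + (0)
Last nonzero remainder: −(150/49)x + 750/49. Dividing through by −150/49 gives the monic gcd x − 5.
Cancel x − 5 from numerator and denominator to get the reduced form.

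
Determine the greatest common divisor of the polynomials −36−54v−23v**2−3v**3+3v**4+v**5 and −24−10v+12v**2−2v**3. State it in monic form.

By polynomial division,
  v**5+3v**4−3v**3−23v**2−54v−36 = (−(1/2)v**2−(9/2)v−23)(−2v**3+12v**2−10v−24) + (196v**2−392v−588)
  −2v**3+12v**2−10v−24 = (−(1/98)v+2/49)(196v**2−392v−588) + (0)
Last nonzero remainder: 196v**2−392v−588. Dividing through by 196 gives the monic gcd v**2−2v−3.

−3−2v+v**2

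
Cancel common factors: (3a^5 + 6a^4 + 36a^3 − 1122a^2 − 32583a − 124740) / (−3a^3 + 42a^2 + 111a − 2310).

Euclidean algorithm in ℚ[a]:
  3a^5 + 6a^4 + 36a^3 − 1122a^2 − 32583a − 124740 = (−a^2 − 16a − 273)(−3a^3 + 42a^2 + 111a − 2310) + (9810a^2 − 39240a − 755370)
  −3a^3 + 42a^2 + 111a − 2310 = (−(1/3270)a + 1/327)(9810a^2 − 39240a − 755370) + (0)
Last nonzero remainder: 9810a^2 − 39240a − 755370. Dividing through by 9810 gives the monic gcd a^2 − 4a − 77.
Cancel a^2 − 4a − 77 from numerator and denominator to get the reduced form.

(−a^3 − 6a^2 − 113a − 540)/(a − 10)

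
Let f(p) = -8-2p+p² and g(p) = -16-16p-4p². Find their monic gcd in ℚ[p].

2+p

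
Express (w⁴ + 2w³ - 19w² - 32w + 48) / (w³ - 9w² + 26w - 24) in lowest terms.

(w³ + 6w² + 5w - 12)/(w² - 5w + 6)

By polynomial division,
  w⁴ + 2w³ - 19w² - 32w + 48 = (w + 11)(w³ - 9w² + 26w - 24) + (54w² - 294w + 312)
  w³ - 9w² + 26w - 24 = ((1/54)w - 16/243)(54w² - 294w + 312) + ((70/81)w - 280/81)
  54w² - 294w + 312 = ((2187/35)w - 3159/35)((70/81)w - 280/81) + (0)
Last nonzero remainder: (70/81)w - 280/81. Dividing through by 70/81 gives the monic gcd w - 4.
Cancel w - 4 from numerator and denominator to get the reduced form.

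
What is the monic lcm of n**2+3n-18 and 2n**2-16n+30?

Apply the Euclidean algorithm:
  n**2+3n-18 = (1/2)(2n**2-16n+30) + (11n-33)
  2n**2-16n+30 = ((2/11)n-10/11)(11n-33) + (0)
Last nonzero remainder: 11n-33. Dividing through by 11 gives the monic gcd n-3.
Then lcm(f, g) = f·g / gcd(f, g); expanding and making the result monic gives the answer.

n**3-2n**2-33n+90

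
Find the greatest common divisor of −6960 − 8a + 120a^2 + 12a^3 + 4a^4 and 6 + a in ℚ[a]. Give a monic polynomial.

6 + a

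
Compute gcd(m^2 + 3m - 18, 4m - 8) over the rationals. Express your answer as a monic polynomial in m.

1

By polynomial division,
  m^2 + 3m - 18 = ((1/4)m + 5/4)(4m - 8) + (-8)
  4m - 8 = (-(1/2)m + 1)(-8) + (0)
The last nonzero remainder is the constant -8, so the polynomials are coprime and gcd = 1.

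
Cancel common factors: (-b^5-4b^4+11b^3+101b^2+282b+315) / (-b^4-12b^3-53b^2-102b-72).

(b^3-2b^2-8b-35)/(b^2+6b+8)

Repeated division with remainder:
  -b^5-4b^4+11b^3+101b^2+282b+315 = (b-8)(-b^4-12b^3-53b^2-102b-72) + (-32b^3-221b^2-462b-261)
  -b^4-12b^3-53b^2-102b-72 = ((1/32)b+163/1024)(-32b^3-221b^2-462b-261) + (-(3465/1024)b^2-(10395/512)b-31185/1024)
  -32b^3-221b^2-462b-261 = ((32768/3465)b+29696/3465)(-(3465/1024)b^2-(10395/512)b-31185/1024) + (0)
Last nonzero remainder: -(3465/1024)b^2-(10395/512)b-31185/1024. Dividing through by -3465/1024 gives the monic gcd b^2+6b+9.
Cancel b^2+6b+9 from numerator and denominator to get the reduced form.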